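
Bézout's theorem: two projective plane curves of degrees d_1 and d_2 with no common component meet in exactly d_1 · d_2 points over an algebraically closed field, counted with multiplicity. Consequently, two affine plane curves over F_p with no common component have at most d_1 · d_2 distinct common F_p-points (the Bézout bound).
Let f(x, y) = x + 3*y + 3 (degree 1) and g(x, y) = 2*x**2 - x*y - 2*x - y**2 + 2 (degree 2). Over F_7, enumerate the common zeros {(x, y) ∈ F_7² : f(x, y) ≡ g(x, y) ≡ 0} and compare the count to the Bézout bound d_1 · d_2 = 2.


Common zeros: {(1, 1), (5, 2)}; count = 2; Bézout bound = 2.

deg(f) = 1, deg(g) = 2, so Bézout bound = 2.
Scan x ∈ F_7. For each x, list the y ∈ F_7 with f(x, y) ≡ 0 and those with g(x, y) ≡ 0 (mod 7); the common zeros in that column are the intersection.
  x = 0: f ≡ 0 at y ∈ {6}; g ≡ 0 at y ∈ {3, 4}; common: ∅.
  x = 1: f ≡ 0 at y ∈ {1}; g ≡ 0 at y ∈ {1, 5}; common: {1}.
  x = 2: f ≡ 0 at y ∈ {3}; g ≡ 0 at y ∈ {6}; common: ∅.
  x = 3: f ≡ 0 at y ∈ {5}; g ≡ 0 at y ∈ {0, 4}; common: ∅.
  x = 4: f ≡ 0 at y ∈ {0}; g ≡ 0 at y ∈ {1, 2}; common: ∅.
  x = 5: f ≡ 0 at y ∈ {2}; g ≡ 0 at y ∈ {0, 2}; common: {2}.
  x = 6: f ≡ 0 at y ∈ {4}; g ≡ 0 at y ∈ {3, 5}; common: ∅.
Collecting: common zeros = {(1, 1), (5, 2)}, so the count is 2.
Comparison with the Bézout bound: 2 ≤ 2 = deg(f)·deg(g), as expected for curves with no common component (the bound is attained).


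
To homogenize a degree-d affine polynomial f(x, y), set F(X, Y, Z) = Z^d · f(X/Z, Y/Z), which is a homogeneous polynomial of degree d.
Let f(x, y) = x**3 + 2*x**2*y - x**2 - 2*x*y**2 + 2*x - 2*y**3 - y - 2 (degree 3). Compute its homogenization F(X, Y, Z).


F(X, Y, Z) = X**3 + 2*X**2*Y - X**2*Z - 2*X*Y**2 + 2*X*Z**2 - 2*Y**3 - Y*Z**2 - 2*Z**3

deg(f) = 3.
Substitute x = X/Z, y = Y/Z into f, then multiply by Z^3.
  monomial 1·x^3·y^0 ↦ 1·X^3·Y^0·Z^0.
  monomial 2·x^2·y^1 ↦ 2·X^2·Y^1·Z^0.
  monomial -1·x^2·y^0 ↦ -1·X^2·Y^0·Z^1.
  monomial -2·x^1·y^2 ↦ -2·X^1·Y^2·Z^0.
  monomial 2·x^1·y^0 ↦ 2·X^1·Y^0·Z^2.
  monomial -2·x^0·y^3 ↦ -2·X^0·Y^3·Z^0.
  monomial -1·x^0·y^1 ↦ -1·X^0·Y^1·Z^2.
  monomial -2·x^0·y^0 ↦ -2·X^0·Y^0·Z^3.
Collecting: F(X, Y, Z) = X**3 + 2*X**2*Y - X**2*Z - 2*X*Y**2 + 2*X*Z**2 - 2*Y**3 - Y*Z**2 - 2*Z**3.


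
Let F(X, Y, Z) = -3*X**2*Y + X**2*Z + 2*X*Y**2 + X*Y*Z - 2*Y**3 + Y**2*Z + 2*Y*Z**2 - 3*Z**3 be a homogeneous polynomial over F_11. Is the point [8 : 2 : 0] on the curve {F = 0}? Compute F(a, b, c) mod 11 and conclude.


F(8,2,0) ≡ 5 (mod 11); P is NOT on the curve.

Evaluate F(8, 2, 0) term-by-term (mod 11).
  -3*X**2*Y ↦ -3·64·2·1 = -384
  X**2*Z ↦ 1·64·1·0 = 0
  2*X*Y**2 ↦ 2·8·4·1 = 64
  X*Y*Z ↦ 1·8·2·0 = 0
  -2*Y**3 ↦ -2·1·8·1 = -16
  Y**2*Z ↦ 1·1·4·0 = 0
  2*Y*Z**2 ↦ 2·1·2·0 = 0
  -3*Z**3 ↦ -3·1·1·0 = 0
Sum: F(8, 2, 0) = (-384) + (0) + (64) + (0) + (-16) + (0) + (0) + (0) = -336.
Reducing mod 11: -336 ≡ 5 (mod 11).
Since F(a, b, c) ≡ 5 ≠ 0 (mod 11), P does NOT lie on the curve.


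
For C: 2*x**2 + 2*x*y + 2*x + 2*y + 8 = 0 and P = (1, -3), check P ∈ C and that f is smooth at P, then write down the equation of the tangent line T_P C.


Tangent line at P: 4*y + 12 = 0.

Step 1: f(1, -3) = 0, so P lies on C.
Step 2: partial derivatives
  f_x(x, y) = 4*x + 2*y + 2, f_y(x, y) = 2*x + 2.
  f_x(P) = 0, f_y(P) = 4 (gradient nonzero, so P is smooth).
Step 3: tangent line at P: 0·(x − 1) + 4·(y − -3) = 0.
Expanding: 4*y + 12 = 0.


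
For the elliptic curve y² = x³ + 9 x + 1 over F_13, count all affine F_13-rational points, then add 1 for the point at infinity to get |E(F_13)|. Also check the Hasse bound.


Affine points = {(0, 1), (0, 12), (2, 1), (2, 12), (3, 4), (3, 9), (4, 6), (4, 7), (7, 2), (7, 11), (8, 0), (10, 5), (10, 8), (11, 1), (11, 12), (12, 2), (12, 11)}; affine count = 17; |E(F_13)| = 18.

Discriminant check: Δ ∝ 4a³ + 27b² = 4·9³ + 27·1² = 4·729 + 27·1 ≡ 5 (mod 13). Nonzero ⇒ E is nonsingular.
For each x ∈ F_13, compute rhs = x³ + 9·x + 1 mod 13, then count y ∈ F_13 with y² ≡ rhs.
  x = 0: rhs = 1, matching y values: 1, 12 (2 points).
  x = 1: rhs = 11, matching y values: none (0 points).
  x = 2: rhs = 1, matching y values: 1, 12 (2 points).
  x = 3: rhs = 3, matching y values: 4, 9 (2 points).
  x = 4: rhs = 10, matching y values: 6, 7 (2 points).
  x = 5: rhs = 2, matching y values: none (0 points).
  x = 6: rhs = 11, matching y values: none (0 points).
  x = 7: rhs = 4, matching y values: 2, 11 (2 points).
  x = 8: rhs = 0, matching y values: 0 (1 points).
  x = 9: rhs = 5, matching y values: none (0 points).
  x = 10: rhs = 12, matching y values: 5, 8 (2 points).
  x = 11: rhs = 1, matching y values: 1, 12 (2 points).
  x = 12: rhs = 4, matching y values: 2, 11 (2 points).
Total affine count: 17.
Full point count |E(F_13)| = 17 + 1 = 18.
Hasse bound: |18 − (13+1)| = |4| = 4 ≤ 2√13 ≈ 7.2111 ✓.


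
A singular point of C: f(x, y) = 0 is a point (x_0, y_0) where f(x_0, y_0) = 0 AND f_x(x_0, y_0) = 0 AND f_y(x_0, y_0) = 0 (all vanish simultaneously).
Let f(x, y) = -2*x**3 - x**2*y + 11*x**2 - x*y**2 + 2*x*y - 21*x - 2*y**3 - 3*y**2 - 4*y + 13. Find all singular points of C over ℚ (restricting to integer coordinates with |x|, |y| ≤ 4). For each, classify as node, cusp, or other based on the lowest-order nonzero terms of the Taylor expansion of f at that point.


Singular points: {(2, -1)}; classification: cusp.

Compute partial derivatives:
  f_x = -6*x**2 - 2*x*y + 22*x - y**2 + 2*y - 21.
  f_y = -x**2 - 2*x*y + 2*x - 6*y**2 - 6*y - 4.
Scan x_0 ∈ {−4, ..., 4}. For each x_0, f_y(x_0, y) is a polynomial in y; find its integer roots y ∈ {−4, ..., 4}, then test f_x and f at those candidates.
  x = -4: f_y(-4, y) = -6*y**2 + 2*y - 28; no integer root y with |y| ≤ 4.
  x = -3: f_y(-3, y) = -6*y**2 - 19; no integer root y with |y| ≤ 4.
  x = -2: f_y(-2, y) = -6*y**2 - 2*y - 12; no integer root y with |y| ≤ 4.
  x = -1: f_y(-1, y) = -6*y**2 - 4*y - 7; no integer root y with |y| ≤ 4.
  x = 0: f_y(0, y) = -6*y**2 - 6*y - 4; no integer root y with |y| ≤ 4.
  x = 1: f_y(1, y) = -6*y**2 - 8*y - 3; no integer root y with |y| ≤ 4.
  x = 2: f_y(2, y) = -6*y**2 - 10*y - 4; vanishes at y ∈ {-1}. (2, -1): f_x = 0, f = 0 — SINGULAR.
  x = 3: f_y(3, y) = -6*y**2 - 12*y - 7; no integer root y with |y| ≤ 4.
  x = 4: f_y(4, y) = -6*y**2 - 14*y - 12; no integer root y with |y| ≤ 4.
Only singular point on the grid: (2, -1).
Classify: substitute x = 2 + u, y = -1 + v and expand: f = -2*u**3 - u**2*v - u*v**2 - 2*v**3 + v**2.
No constant or linear terms (consistent with a singular point). Quadratic part: v**2. Cubic part: -2*u**3 - u**2*v - u*v**2 - 2*v**3.
The quadratic part v**2 is a perfect square, so there is a single (double) tangent line v = 0, i.e. y = -1. Restricting the cubic part to that line (v = 0) leaves -2*u**3 ≠ 0, so f is not divisible by v and the branch is v² ≈ 2*u**3 to lowest order — this is a cusp.
Classification: cusp.


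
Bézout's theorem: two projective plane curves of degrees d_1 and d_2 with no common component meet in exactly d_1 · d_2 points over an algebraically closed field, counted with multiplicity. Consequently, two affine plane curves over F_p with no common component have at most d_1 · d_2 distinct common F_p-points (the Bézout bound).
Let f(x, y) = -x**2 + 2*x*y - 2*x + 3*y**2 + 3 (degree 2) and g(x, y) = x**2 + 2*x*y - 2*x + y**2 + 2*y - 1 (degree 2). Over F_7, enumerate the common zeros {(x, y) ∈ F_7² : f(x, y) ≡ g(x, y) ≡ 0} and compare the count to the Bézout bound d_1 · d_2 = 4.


Common zeros: {(4, 0), (5, 2)}; count = 2; Bézout bound = 4.

deg(f) = 2, deg(g) = 2, so Bézout bound = 4.
Scan x ∈ F_7. For each x, list the y ∈ F_7 with f(x, y) ≡ 0 and those with g(x, y) ≡ 0 (mod 7); the common zeros in that column are the intersection.
  x = 0: f ≡ 0 at y ∈ ∅; g ≡ 0 at y ∈ {2, 3}; common: ∅.
  x = 1: f ≡ 0 at y ∈ {0, 4}; g ≡ 0 at y ∈ ∅; common: ∅.
  x = 2: f ≡ 0 at y ∈ ∅; g ≡ 0 at y ∈ ∅; common: ∅.
  x = 3: f ≡ 0 at y ∈ ∅; g ≡ 0 at y ∈ {3}; common: ∅.
  x = 4: f ≡ 0 at y ∈ {0, 2}; g ≡ 0 at y ∈ {0, 4}; common: {0}.
  x = 5: f ≡ 0 at y ∈ {2, 4}; g ≡ 0 at y ∈ {0, 2}; common: {2}.
  x = 6: f ≡ 0 at y ∈ ∅; g ≡ 0 at y ∈ ∅; common: ∅.
Collecting: common zeros = {(4, 0), (5, 2)}, so the count is 2.
Comparison with the Bézout bound: 2 ≤ 4 = deg(f)·deg(g), as expected for curves with no common component (the affine F_7-count falls short of the bound because intersections may lie at infinity, over extension fields, or carry multiplicity).


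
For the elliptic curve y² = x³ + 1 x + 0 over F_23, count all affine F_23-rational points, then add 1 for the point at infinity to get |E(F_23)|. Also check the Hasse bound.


Affine points = {(0, 0), (1, 5), (1, 18), (9, 5), (9, 18), (11, 10), (11, 13), (13, 5), (13, 18), (15, 3), (15, 20), (16, 8), (16, 15), (17, 10), (17, 13), (18, 10), (18, 13), (19, 1), (19, 22), (20, 4), (20, 19), (21, 6), (21, 17)}; affine count = 23; |E(F_23)| = 24.

Discriminant check: Δ ∝ 4a³ + 27b² = 4·1³ + 27·0² = 4·1 + 27·0 ≡ 4 (mod 23). Nonzero ⇒ E is nonsingular.
For each x ∈ F_23, compute rhs = x³ + 1·x + 0 mod 23, then count y ∈ F_23 with y² ≡ rhs.
  x = 0: rhs = 0, matching y values: 0 (1 points).
  x = 1: rhs = 2, matching y values: 5, 18 (2 points).
  x = 2: rhs = 10, matching y values: none (0 points).
  x = 3: rhs = 7, matching y values: none (0 points).
  x = 4: rhs = 22, matching y values: none (0 points).
  x = 5: rhs = 15, matching y values: none (0 points).
  x = 6: rhs = 15, matching y values: none (0 points).
  x = 7: rhs = 5, matching y values: none (0 points).
  x = 8: rhs = 14, matching y values: none (0 points).
  x = 9: rhs = 2, matching y values: 5, 18 (2 points).
  x = 10: rhs = 21, matching y values: none (0 points).
  x = 11: rhs = 8, matching y values: 10, 13 (2 points).
  x = 12: rhs = 15, matching y values: none (0 points).
  x = 13: rhs = 2, matching y values: 5, 18 (2 points).
  x = 14: rhs = 21, matching y values: none (0 points).
  x = 15: rhs = 9, matching y values: 3, 20 (2 points).
  x = 16: rhs = 18, matching y values: 8, 15 (2 points).
  x = 17: rhs = 8, matching y values: 10, 13 (2 points).
  x = 18: rhs = 8, matching y values: 10, 13 (2 points).
  x = 19: rhs = 1, matching y values: 1, 22 (2 points).
  x = 20: rhs = 16, matching y values: 4, 19 (2 points).
  x = 21: rhs = 13, matching y values: 6, 17 (2 points).
  x = 22: rhs = 21, matching y values: none (0 points).
Total affine count: 23.
Full point count |E(F_23)| = 23 + 1 = 24.
Hasse bound: |24 − (23+1)| = |0| = 0 ≤ 2√23 ≈ 9.5917 ✓.


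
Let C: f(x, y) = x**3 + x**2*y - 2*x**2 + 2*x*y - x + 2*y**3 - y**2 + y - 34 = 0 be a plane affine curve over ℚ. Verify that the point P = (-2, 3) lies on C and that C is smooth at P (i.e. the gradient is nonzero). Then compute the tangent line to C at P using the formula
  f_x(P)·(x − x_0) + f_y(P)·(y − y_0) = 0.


Tangent line at P: 13*x + 49*y - 121 = 0.

Step 1: f(-2, 3) = 0, so P lies on C.
Step 2: partial derivatives
  f_x(x, y) = 3*x**2 + 2*x*y - 4*x + 2*y - 1, f_y(x, y) = x**2 + 2*x + 6*y**2 - 2*y + 1.
  f_x(P) = 13, f_y(P) = 49 (gradient nonzero, so P is smooth).
Step 3: tangent line at P: 13·(x − -2) + 49·(y − 3) = 0.
Expanding: 13*x + 49*y - 121 = 0.


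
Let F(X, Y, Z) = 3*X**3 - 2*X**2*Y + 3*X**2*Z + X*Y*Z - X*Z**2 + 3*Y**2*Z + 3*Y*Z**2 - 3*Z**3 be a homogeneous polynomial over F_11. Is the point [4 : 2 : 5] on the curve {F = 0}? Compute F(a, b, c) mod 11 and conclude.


F(4,2,5) ≡ 0 (mod 11); P is on the curve.

Evaluate F(4, 2, 5) term-by-term (mod 11).
  3*X**3 ↦ 3·64·1·1 = 192
  -2*X**2*Y ↦ -2·16·2·1 = -64
  3*X**2*Z ↦ 3·16·1·5 = 240
  X*Y*Z ↦ 1·4·2·5 = 40
  -X*Z**2 ↦ -1·4·1·25 = -100
  3*Y**2*Z ↦ 3·1·4·5 = 60
  3*Y*Z**2 ↦ 3·1·2·25 = 150
  -3*Z**3 ↦ -3·1·1·125 = -375
Sum: F(4, 2, 5) = (192) + (-64) + (240) + (40) + (-100) + (60) + (150) + (-375) = 143.
Reducing mod 11: 143 ≡ 0 (mod 11).
Since F(a, b, c) ≡ 0 (mod 11), P lies on the curve.


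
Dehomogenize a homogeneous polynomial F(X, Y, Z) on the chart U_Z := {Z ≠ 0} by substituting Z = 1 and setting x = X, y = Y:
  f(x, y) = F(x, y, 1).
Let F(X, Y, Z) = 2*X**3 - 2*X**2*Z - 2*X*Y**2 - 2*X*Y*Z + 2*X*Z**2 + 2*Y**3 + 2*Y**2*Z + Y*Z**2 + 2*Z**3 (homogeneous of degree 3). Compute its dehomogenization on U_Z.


f(x, y) = 2*x**3 - 2*x**2 - 2*x*y**2 - 2*x*y + 2*x + 2*y**3 + 2*y**2 + y + 2

On U_Z we set Z = 1. Each monomial c·X^i·Y^j·Z^k in F becomes c·x^i·y^j·1^k = c·x^i·y^j.
Substituting Z = 1: F(X, Y, 1) = 2*x**3 - 2*x**2 - 2*x*y**2 - 2*x*y + 2*x + 2*y**3 + 2*y**2 + y + 2.
Note: deg(f) ≤ deg(F) = 3; strict inequality happens when F is divisible by Z (lost terms).


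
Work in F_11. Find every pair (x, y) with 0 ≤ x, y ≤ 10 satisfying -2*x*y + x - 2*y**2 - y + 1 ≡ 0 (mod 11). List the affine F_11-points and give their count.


Affine F_11-points: {(0, 6), (0, 10), (1, 6), (1, 9), (2, 6), (2, 8), (3, 6), (3, 7), (4, 6), (5, 5), (5, 6), (6, 4), (6, 6), (7, 3), (7, 6), (8, 2), (8, 6), (9, 1), (9, 6), (10, 0), (10, 6)}; count = 21.

For each of the 121 pairs (x, y) ∈ F_11², evaluate f(x, y) mod 11. Record the zeros.
  x = 0: [0↦1, 1↦9, 2↦2, 3↦2, 4↦9, 5↦1, 6↦0, 7↦6, 8↦8, 9↦6, 10↦0]  zeros at y ∈ {6, 10}
  x = 1: [0↦2, 1↦8, 2↦10, 3↦8, 4↦2, 5↦3, 6↦0, 7↦4, 8↦4, 9↦0, 10↦3]  zeros at y ∈ {6, 9}
  x = 2: [0↦3, 1↦7, 2↦7, 3↦3, 4↦6, 5↦5, 6↦0, 7↦2, 8↦0, 9↦5, 10↦6]  zeros at y ∈ {6, 8}
  x = 3: [0↦4, 1↦6, 2↦4, 3↦9, 4↦10, 5↦7, 6↦0, 7↦0, 8↦7, 9↦10, 10↦9]  zeros at y ∈ {6, 7}
  x = 4: [0↦5, 1↦5, 2↦1, 3↦4, 4↦3, 5↦9, 6↦0, 7↦9, 8↦3, 9↦4, 10↦1]  zeros at y ∈ {6}
  x = 5: [0↦6, 1↦4, 2↦9, 3↦10, 4↦7, 5↦0, 6↦0, 7↦7, 8↦10, 9↦9, 10↦4]  zeros at y ∈ {5, 6}
  x = 6: [0↦7, 1↦3, 2↦6, 3↦5, 4↦0, 5↦2, 6↦0, 7↦5, 8↦6, 9↦3, 10↦7]  zeros at y ∈ {4, 6}
  x = 7: [0↦8, 1↦2, 2↦3, 3↦0, 4↦4, 5↦4, 6↦0, 7↦3, 8↦2, 9↦8, 10↦10]  zeros at y ∈ {3, 6}
  x = 8: [0↦9, 1↦1, 2↦0, 3↦6, 4↦8, 5↦6, 6↦0, 7↦1, 8↦9, 9↦2, 10↦2]  zeros at y ∈ {2, 6}
  x = 9: [0↦10, 1↦0, 2↦8, 3↦1, 4↦1, 5↦8, 6↦0, 7↦10, 8↦5, 9↦7, 10↦5]  zeros at y ∈ {1, 6}
  x = 10: [0↦0, 1↦10, 2↦5, 3↦7, 4↦5, 5↦10, 6↦0, 7↦8, 8↦1, 9↦1, 10↦8]  zeros at y ∈ {0, 6}
Collecting zeros: affine points = {(0, 6), (0, 10), (1, 6), (1, 9), (2, 6), (2, 8), (3, 6), (3, 7), (4, 6), (5, 5), (5, 6), (6, 4), (6, 6), (7, 3), (7, 6), (8, 2), (8, 6), (9, 1), (9, 6), (10, 0), (10, 6)}.
Total count |C(F_11)_aff| = 21.


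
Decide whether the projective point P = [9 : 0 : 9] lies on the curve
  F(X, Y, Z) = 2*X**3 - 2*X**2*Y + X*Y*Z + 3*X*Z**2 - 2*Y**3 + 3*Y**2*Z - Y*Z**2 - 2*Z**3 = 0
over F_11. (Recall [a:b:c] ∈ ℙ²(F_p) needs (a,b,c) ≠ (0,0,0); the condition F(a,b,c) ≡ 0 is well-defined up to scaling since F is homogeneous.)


F(9,0,9) ≡ 9 (mod 11); P is NOT on the curve.

Evaluate F(9, 0, 9) term-by-term (mod 11).
  2*X**3 ↦ 2·729·1·1 = 1458
  -2*X**2*Y ↦ -2·81·0·1 = 0
  X*Y*Z ↦ 1·9·0·9 = 0
  3*X*Z**2 ↦ 3·9·1·81 = 2187
  -2*Y**3 ↦ -2·1·0·1 = 0
  3*Y**2*Z ↦ 3·1·0·9 = 0
  -Y*Z**2 ↦ -1·1·0·81 = 0
  -2*Z**3 ↦ -2·1·1·729 = -1458
Sum: F(9, 0, 9) = (1458) + (0) + (0) + (2187) + (0) + (0) + (0) + (-1458) = 2187.
Reducing mod 11: 2187 ≡ 9 (mod 11).
Since F(a, b, c) ≡ 9 ≠ 0 (mod 11), P does NOT lie on the curve.


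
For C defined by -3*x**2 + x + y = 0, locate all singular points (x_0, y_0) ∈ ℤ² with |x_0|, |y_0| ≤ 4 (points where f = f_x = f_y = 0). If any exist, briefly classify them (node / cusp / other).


No singular points in the scanned grid; C is smooth there.

Compute partial derivatives:
  f_x = 1 - 6*x.
  f_y = 1.
f_y = 1 is a nonzero constant, so f_y never vanishes: no point (x, y) can satisfy f = f_x = f_y = 0. In particular no (x, y) ∈ {−4, ..., 4}² is singular; the curve is smooth.


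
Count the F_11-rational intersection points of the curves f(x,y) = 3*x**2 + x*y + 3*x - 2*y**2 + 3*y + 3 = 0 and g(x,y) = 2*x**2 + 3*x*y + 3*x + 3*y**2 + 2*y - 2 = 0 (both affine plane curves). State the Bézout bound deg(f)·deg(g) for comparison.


Common zeros: {(1, 1)}; count = 1; Bézout bound = 4.

deg(f) = 2, deg(g) = 2, so Bézout bound = 4.
Scan x ∈ F_11. For each x, list the y ∈ F_11 with f(x, y) ≡ 0 and those with g(x, y) ≡ 0 (mod 11); the common zeros in that column are the intersection.
  x = 0: f ≡ 0 at y ∈ {9}; g ≡ 0 at y ∈ ∅; common: ∅.
  x = 1: f ≡ 0 at y ∈ {1}; g ≡ 0 at y ∈ {1}; common: {1}.
  x = 2: f ≡ 0 at y ∈ ∅; g ≡ 0 at y ∈ ∅; common: ∅.
  x = 3: f ≡ 0 at y ∈ ∅; g ≡ 0 at y ∈ ∅; common: ∅.
  x = 4: f ≡ 0 at y ∈ {3, 6}; g ≡ 0 at y ∈ {5}; common: ∅.
  x = 5: f ≡ 0 at y ∈ {1, 3}; g ≡ 0 at y ∈ ∅; common: ∅.
  x = 6: f ≡ 0 at y ∈ ∅; g ≡ 0 at y ∈ {0, 8}; common: ∅.
  x = 7: f ≡ 0 at y ∈ {7, 9}; g ≡ 0 at y ∈ {1, 6}; common: ∅.
  x = 8: f ≡ 0 at y ∈ {4, 7}; g ≡ 0 at y ∈ {8, 9}; common: ∅.
  x = 9: f ≡ 0 at y ∈ ∅; g ≡ 0 at y ∈ {0, 5}; common: ∅.
  x = 10: f ≡ 0 at y ∈ ∅; g ≡ 0 at y ∈ {6, 9}; common: ∅.
Collecting: common zeros = {(1, 1)}, so the count is 1.
Comparison with the Bézout bound: 1 ≤ 4 = deg(f)·deg(g), as expected for curves with no common component (the affine F_11-count falls short of the bound because intersections may lie at infinity, over extension fields, or carry multiplicity).


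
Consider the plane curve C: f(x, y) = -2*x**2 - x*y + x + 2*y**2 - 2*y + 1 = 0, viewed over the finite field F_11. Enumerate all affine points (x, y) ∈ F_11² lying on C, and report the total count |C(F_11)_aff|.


Affine F_11-points: {(1, 0), (1, 7), (2, 4), (2, 9), (3, 3), (3, 5), (5, 0), (5, 9), (6, 5), (6, 10), (7, 3), (7, 7)}; count = 12.

For each of the 121 pairs (x, y) ∈ F_11², evaluate f(x, y) mod 11. Record the zeros.
  x = 0: [0↦1, 1↦1, 2↦5, 3↦2, 4↦3, 5↦8, 6↦6, 7↦8, 8↦3, 9↦2, 10↦5]  zeros at y ∈ ∅
  x = 1: [0↦0, 1↦10, 2↦2, 3↦9, 4↦9, 5↦2, 6↦10, 7↦0, 8↦5, 9↦3, 10↦5]  zeros at y ∈ {0, 7}
  x = 2: [0↦6, 1↦4, 2↦6, 3↦1, 4↦0, 5↦3, 6↦10, 7↦10, 8↦3, 9↦0, 10↦1]  zeros at y ∈ {4, 9}
  x = 3: [0↦8, 1↦5, 2↦6, 3↦0, 4↦9, 5↦0, 6↦6, 7↦5, 8↦8, 9↦4, 10↦4]  zeros at y ∈ {3, 5}
  x = 4: [0↦6, 1↦2, 2↦2, 3↦6, 4↦3, 5↦4, 6↦9, 7↦7, 8↦9, 9↦4, 10↦3]  zeros at y ∈ ∅
  x = 5: [0↦0, 1↦6, 2↦5, 3↦8, 4↦4, 5↦4, 6↦8, 7↦5, 8↦6, 9↦0, 10↦9]  zeros at y ∈ {0, 9}
  x = 6: [0↦1, 1↦6, 2↦4, 3↦6, 4↦1, 5↦0, 6↦3, 7↦10, 8↦10, 9↦3, 10↦0]  zeros at y ∈ {5, 10}
  x = 7: [0↦9, 1↦2, 2↦10, 3↦0, 4↦5, 5↦3, 6↦5, 7↦0, 8↦10, 9↦2, 10↦9]  zeros at y ∈ {3, 7}
  x = 8: [0↦2, 1↦5, 2↦1, 3↦1, 4↦5, 5↦2, 6↦3, 7↦8, 8↦6, 9↦8, 10↦3]  zeros at y ∈ ∅
  x = 9: [0↦2, 1↦4, 2↦10, 3↦9, 4↦1, 5↦8, 6↦8, 7↦1, 8↦9, 9↦10, 10↦4]  zeros at y ∈ ∅
  x = 10: [0↦9, 1↦10, 2↦4, 3↦2, 4↦4, 5↦10, 6↦9, 7↦1, 8↦8, 9↦8, 10↦1]  zeros at y ∈ ∅
Collecting zeros: affine points = {(1, 0), (1, 7), (2, 4), (2, 9), (3, 3), (3, 5), (5, 0), (5, 9), (6, 5), (6, 10), (7, 3), (7, 7)}.
Total count |C(F_11)_aff| = 12.


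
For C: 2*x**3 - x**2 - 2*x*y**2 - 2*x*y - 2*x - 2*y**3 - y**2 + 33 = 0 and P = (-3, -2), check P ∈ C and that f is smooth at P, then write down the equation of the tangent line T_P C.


Tangent line at P: 54*x - 38*y + 86 = 0.

Step 1: f(-3, -2) = 0, so P lies on C.
Step 2: partial derivatives
  f_x(x, y) = 6*x**2 - 2*x - 2*y**2 - 2*y - 2, f_y(x, y) = -4*x*y - 2*x - 6*y**2 - 2*y.
  f_x(P) = 54, f_y(P) = -38 (gradient nonzero, so P is smooth).
Step 3: tangent line at P: 54·(x − -3) + -38·(y − -2) = 0.
Expanding: 54*x - 38*y + 86 = 0.


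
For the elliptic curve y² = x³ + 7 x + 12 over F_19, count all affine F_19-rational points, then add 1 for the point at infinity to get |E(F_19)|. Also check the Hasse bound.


Affine points = {(1, 1), (1, 18), (4, 3), (4, 16), (5, 1), (5, 18), (6, 2), (6, 17), (7, 9), (7, 10), (9, 5), (9, 14), (12, 0), (13, 1), (13, 18), (14, 2), (14, 17), (17, 3), (17, 16), (18, 2), (18, 17)}; affine count = 21; |E(F_19)| = 22.

Discriminant check: Δ ∝ 4a³ + 27b² = 4·7³ + 27·12² = 4·343 + 27·144 ≡ 16 (mod 19). Nonzero ⇒ E is nonsingular.
For each x ∈ F_19, compute rhs = x³ + 7·x + 12 mod 19, then count y ∈ F_19 with y² ≡ rhs.
  x = 0: rhs = 12, matching y values: none (0 points).
  x = 1: rhs = 1, matching y values: 1, 18 (2 points).
  x = 2: rhs = 15, matching y values: none (0 points).
  x = 3: rhs = 3, matching y values: none (0 points).
  x = 4: rhs = 9, matching y values: 3, 16 (2 points).
  x = 5: rhs = 1, matching y values: 1, 18 (2 points).
  x = 6: rhs = 4, matching y values: 2, 17 (2 points).
  x = 7: rhs = 5, matching y values: 9, 10 (2 points).
  x = 8: rhs = 10, matching y values: none (0 points).
  x = 9: rhs = 6, matching y values: 5, 14 (2 points).
  x = 10: rhs = 18, matching y values: none (0 points).
  x = 11: rhs = 14, matching y values: none (0 points).
  x = 12: rhs = 0, matching y values: 0 (1 points).
  x = 13: rhs = 1, matching y values: 1, 18 (2 points).
  x = 14: rhs = 4, matching y values: 2, 17 (2 points).
  x = 15: rhs = 15, matching y values: none (0 points).
  x = 16: rhs = 2, matching y values: none (0 points).
  x = 17: rhs = 9, matching y values: 3, 16 (2 points).
  x = 18: rhs = 4, matching y values: 2, 17 (2 points).
Total affine count: 21.
Full point count |E(F_19)| = 21 + 1 = 22.
Hasse bound: |22 − (19+1)| = |2| = 2 ≤ 2√19 ≈ 8.7178 ✓.


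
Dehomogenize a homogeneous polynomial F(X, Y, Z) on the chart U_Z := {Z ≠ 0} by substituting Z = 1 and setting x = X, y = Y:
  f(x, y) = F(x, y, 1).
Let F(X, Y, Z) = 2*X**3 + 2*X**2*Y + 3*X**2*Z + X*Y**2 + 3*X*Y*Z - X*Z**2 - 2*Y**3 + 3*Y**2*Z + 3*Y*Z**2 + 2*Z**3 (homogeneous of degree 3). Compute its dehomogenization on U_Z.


f(x, y) = 2*x**3 + 2*x**2*y + 3*x**2 + x*y**2 + 3*x*y - x - 2*y**3 + 3*y**2 + 3*y + 2

On U_Z we set Z = 1. Each monomial c·X^i·Y^j·Z^k in F becomes c·x^i·y^j·1^k = c·x^i·y^j.
Substituting Z = 1: F(X, Y, 1) = 2*x**3 + 2*x**2*y + 3*x**2 + x*y**2 + 3*x*y - x - 2*y**3 + 3*y**2 + 3*y + 2.
Note: deg(f) ≤ deg(F) = 3; strict inequality happens when F is divisible by Z (lost terms).


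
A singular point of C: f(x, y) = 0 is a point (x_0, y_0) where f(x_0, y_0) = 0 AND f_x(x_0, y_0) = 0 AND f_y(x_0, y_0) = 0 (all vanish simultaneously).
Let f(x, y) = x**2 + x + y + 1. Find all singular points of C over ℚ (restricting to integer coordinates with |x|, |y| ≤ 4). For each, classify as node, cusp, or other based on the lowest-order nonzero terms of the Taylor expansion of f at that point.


No singular points in the scanned grid; C is smooth there.

Compute partial derivatives:
  f_x = 2*x + 1.
  f_y = 1.
f_y = 1 is a nonzero constant, so f_y never vanishes: no point (x, y) can satisfy f = f_x = f_y = 0. In particular no (x, y) ∈ {−4, ..., 4}² is singular; the curve is smooth.


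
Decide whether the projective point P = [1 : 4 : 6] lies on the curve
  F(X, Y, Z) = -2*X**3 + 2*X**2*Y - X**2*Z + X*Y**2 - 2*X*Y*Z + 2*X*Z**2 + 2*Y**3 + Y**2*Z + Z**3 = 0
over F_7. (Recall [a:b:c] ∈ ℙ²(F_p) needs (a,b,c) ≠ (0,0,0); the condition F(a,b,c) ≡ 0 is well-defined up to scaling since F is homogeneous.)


F(1,4,6) ≡ 4 (mod 7); P is NOT on the curve.

Evaluate F(1, 4, 6) term-by-term (mod 7).
  -2*X**3 ↦ -2·1·1·1 = -2
  2*X**2*Y ↦ 2·1·4·1 = 8
  -X**2*Z ↦ -1·1·1·6 = -6
  X*Y**2 ↦ 1·1·16·1 = 16
  -2*X*Y*Z ↦ -2·1·4·6 = -48
  2*X*Z**2 ↦ 2·1·1·36 = 72
  2*Y**3 ↦ 2·1·64·1 = 128
  Y**2*Z ↦ 1·1·16·6 = 96
  Z**3 ↦ 1·1·1·216 = 216
Sum: F(1, 4, 6) = (-2) + (8) + (-6) + (16) + (-48) + (72) + (128) + (96) + (216) = 480.
Reducing mod 7: 480 ≡ 4 (mod 7).
Since F(a, b, c) ≡ 4 ≠ 0 (mod 7), P does NOT lie on the curve.


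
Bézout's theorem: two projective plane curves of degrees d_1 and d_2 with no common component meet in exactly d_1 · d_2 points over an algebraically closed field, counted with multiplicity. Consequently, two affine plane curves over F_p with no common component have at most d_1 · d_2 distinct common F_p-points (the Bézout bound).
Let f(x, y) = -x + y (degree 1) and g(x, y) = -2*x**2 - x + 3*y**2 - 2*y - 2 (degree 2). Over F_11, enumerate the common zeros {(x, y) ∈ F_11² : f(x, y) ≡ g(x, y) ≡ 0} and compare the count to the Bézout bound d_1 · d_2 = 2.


Common zeros: ∅; count = 0; Bézout bound = 2.

deg(f) = 1, deg(g) = 2, so Bézout bound = 2.
Scan x ∈ F_11. For each x, list the y ∈ F_11 with f(x, y) ≡ 0 and those with g(x, y) ≡ 0 (mod 11); the common zeros in that column are the intersection.
  x = 0: f ≡ 0 at y ∈ {0}; g ≡ 0 at y ∈ ∅; common: ∅.
  x = 1: f ≡ 0 at y ∈ {1}; g ≡ 0 at y ∈ {9, 10}; common: ∅.
  x = 2: f ≡ 0 at y ∈ {2}; g ≡ 0 at y ∈ {1, 7}; common: ∅.
  x = 3: f ≡ 0 at y ∈ {3}; g ≡ 0 at y ∈ {1, 7}; common: ∅.
  x = 4: f ≡ 0 at y ∈ {4}; g ≡ 0 at y ∈ {9, 10}; common: ∅.
  x = 5: f ≡ 0 at y ∈ {5}; g ≡ 0 at y ∈ ∅; common: ∅.
  x = 6: f ≡ 0 at y ∈ {6}; g ≡ 0 at y ∈ ∅; common: ∅.
  x = 7: f ≡ 0 at y ∈ {7}; g ≡ 0 at y ∈ {2, 6}; common: ∅.
  x = 8: f ≡ 0 at y ∈ {8}; g ≡ 0 at y ∈ ∅; common: ∅.
  x = 9: f ≡ 0 at y ∈ {9}; g ≡ 0 at y ∈ {2, 6}; common: ∅.
  x = 10: f ≡ 0 at y ∈ {10}; g ≡ 0 at y ∈ ∅; common: ∅.
Collecting: common zeros = ∅, so the count is 0.
Comparison with the Bézout bound: 0 ≤ 2 = deg(f)·deg(g), as expected for curves with no common component (the affine F_11-count falls short of the bound because intersections may lie at infinity, over extension fields, or carry multiplicity).


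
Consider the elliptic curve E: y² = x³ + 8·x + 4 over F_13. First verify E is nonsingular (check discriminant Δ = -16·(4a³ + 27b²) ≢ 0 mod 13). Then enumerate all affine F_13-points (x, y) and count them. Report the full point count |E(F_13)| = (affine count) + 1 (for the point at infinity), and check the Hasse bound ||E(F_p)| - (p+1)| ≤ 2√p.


Affine points = {(0, 2), (0, 11), (1, 0), (3, 4), (3, 9), (4, 3), (4, 10), (5, 0), (7, 0), (9, 5), (9, 8)}; affine count = 11; |E(F_13)| = 12.

Discriminant check: Δ ∝ 4a³ + 27b² = 4·8³ + 27·4² = 4·512 + 27·16 ≡ 10 (mod 13). Nonzero ⇒ E is nonsingular.
For each x ∈ F_13, compute rhs = x³ + 8·x + 4 mod 13, then count y ∈ F_13 with y² ≡ rhs.
  x = 0: rhs = 4, matching y values: 2, 11 (2 points).
  x = 1: rhs = 0, matching y values: 0 (1 points).
  x = 2: rhs = 2, matching y values: none (0 points).
  x = 3: rhs = 3, matching y values: 4, 9 (2 points).
  x = 4: rhs = 9, matching y values: 3, 10 (2 points).
  x = 5: rhs = 0, matching y values: 0 (1 points).
  x = 6: rhs = 8, matching y values: none (0 points).
  x = 7: rhs = 0, matching y values: 0 (1 points).
  x = 8: rhs = 8, matching y values: none (0 points).
  x = 9: rhs = 12, matching y values: 5, 8 (2 points).
  x = 10: rhs = 5, matching y values: none (0 points).
  x = 11: rhs = 6, matching y values: none (0 points).
  x = 12: rhs = 8, matching y values: none (0 points).
Total affine count: 11.
Full point count |E(F_13)| = 11 + 1 = 12.
Hasse bound: |12 − (13+1)| = |-2| = 2 ≤ 2√13 ≈ 7.2111 ✓.


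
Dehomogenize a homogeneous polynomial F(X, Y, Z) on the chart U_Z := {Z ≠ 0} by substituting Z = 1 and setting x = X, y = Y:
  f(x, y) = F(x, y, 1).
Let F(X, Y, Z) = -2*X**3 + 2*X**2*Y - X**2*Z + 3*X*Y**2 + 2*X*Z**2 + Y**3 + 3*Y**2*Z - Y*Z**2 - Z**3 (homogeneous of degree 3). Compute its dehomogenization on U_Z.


f(x, y) = -2*x**3 + 2*x**2*y - x**2 + 3*x*y**2 + 2*x + y**3 + 3*y**2 - y - 1

On U_Z we set Z = 1. Each monomial c·X^i·Y^j·Z^k in F becomes c·x^i·y^j·1^k = c·x^i·y^j.
Substituting Z = 1: F(X, Y, 1) = -2*x**3 + 2*x**2*y - x**2 + 3*x*y**2 + 2*x + y**3 + 3*y**2 - y - 1.
Note: deg(f) ≤ deg(F) = 3; strict inequality happens when F is divisible by Z (lost terms).


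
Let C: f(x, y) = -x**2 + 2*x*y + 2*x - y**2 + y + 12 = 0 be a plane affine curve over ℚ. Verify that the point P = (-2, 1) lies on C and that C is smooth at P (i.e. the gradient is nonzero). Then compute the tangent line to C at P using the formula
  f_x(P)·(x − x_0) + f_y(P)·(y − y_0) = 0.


Tangent line at P: 8*x - 5*y + 21 = 0.

Step 1: f(-2, 1) = 0, so P lies on C.
Step 2: partial derivatives
  f_x(x, y) = -2*x + 2*y + 2, f_y(x, y) = 2*x - 2*y + 1.
  f_x(P) = 8, f_y(P) = -5 (gradient nonzero, so P is smooth).
Step 3: tangent line at P: 8·(x − -2) + -5·(y − 1) = 0.
Expanding: 8*x - 5*y + 21 = 0.


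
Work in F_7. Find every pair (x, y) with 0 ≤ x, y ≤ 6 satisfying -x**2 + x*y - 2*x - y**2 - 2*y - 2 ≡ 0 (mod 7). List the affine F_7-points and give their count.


Affine F_7-points: {(1, 1), (1, 5), (2, 2), (2, 5), (5, 1), (5, 2)}; count = 6.

For each of the 49 pairs (x, y) ∈ F_7², evaluate f(x, y) mod 7. Record the zeros.
  x = 0: [0↦5, 1↦2, 2↦4, 3↦4, 4↦2, 5↦5, 6↦6]  zeros at y ∈ ∅
  x = 1: [0↦2, 1↦0, 2↦3, 3↦4, 4↦3, 5↦0, 6↦2]  zeros at y ∈ {1, 5}
  x = 2: [0↦4, 1↦3, 2↦0, 3↦2, 4↦2, 5↦0, 6↦3]  zeros at y ∈ {2, 5}
  x = 3: [0↦4, 1↦4, 2↦2, 3↦5, 4↦6, 5↦5, 6↦2]  zeros at y ∈ ∅
  x = 4: [0↦2, 1↦3, 2↦2, 3↦6, 4↦1, 5↦1, 6↦6]  zeros at y ∈ ∅
  x = 5: [0↦5, 1↦0, 2↦0, 3↦5, 4↦1, 5↦2, 6↦1]  zeros at y ∈ {1, 2}
  x = 6: [0↦6, 1↦2, 2↦3, 3↦2, 4↦6, 5↦1, 6↦1]  zeros at y ∈ ∅
Collecting zeros: affine points = {(1, 1), (1, 5), (2, 2), (2, 5), (5, 1), (5, 2)}.
Total count |C(F_7)_aff| = 6.


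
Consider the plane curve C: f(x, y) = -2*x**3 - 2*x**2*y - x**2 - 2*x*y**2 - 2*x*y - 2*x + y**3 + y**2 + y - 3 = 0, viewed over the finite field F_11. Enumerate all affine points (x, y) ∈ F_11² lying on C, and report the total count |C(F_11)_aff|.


Affine F_11-points: {(0, 1), (0, 2), (0, 7), (1, 1), (1, 5), (1, 6), (2, 4), (3, 1), (3, 5), (3, 10), (4, 2), (4, 3), (7, 5), (10, 0), (10, 2), (10, 6)}; count = 16.

For each of the 121 pairs (x, y) ∈ F_11², evaluate f(x, y) mod 11. Record the zeros.
  x = 0: [0↦8, 1↦0, 2↦0, 3↦3, 4↦4, 5↦9, 6↦2, 7↦0, 8↦9, 9↦2, 10↦7]  zeros at y ∈ {1, 2, 7}
  x = 1: [0↦3, 1↦0, 2↦1, 3↦1, 4↦6, 5↦0, 6↦0, 7↦1, 8↦9, 9↦8, 10↦4]  zeros at y ∈ {1, 5, 6}
  x = 2: [0↦6, 1↦4, 2↦2, 3↦6, 4↦0, 5↦1, 6↦4, 7↦4, 8↦7, 9↦8, 10↦2]  zeros at y ∈ {4}
  x = 3: [0↦5, 1↦0, 2↦2, 3↦6, 4↦7, 5↦0, 6↦2, 7↦8, 8↦2, 9↦1, 10↦0]  zeros at y ∈ {1, 5, 10}
  x = 4: [0↦10, 1↦9, 2↦0, 3↦0, 4↦4, 5↦7, 6↦4, 7↦1, 8↦4, 9↦8, 10↦8]  zeros at y ∈ {2, 3}
  x = 5: [0↦9, 1↦8, 2↦6, 3↦9, 4↦1, 5↦10, 6↦9, 7↦4, 8↦1, 9↦6, 10↦3]  zeros at y ∈ ∅
  x = 6: [0↦1, 1↦7, 2↦8, 3↦10, 4↦8, 5↦8, 6↦5, 7↦5, 8↦3, 9↦5, 10↦6]  zeros at y ∈ ∅
  x = 7: [0↦7, 1↦5, 2↦5, 3↦2, 4↦2, 5↦0, 6↦2, 7↦3, 8↦9, 9↦4, 10↦5]  zeros at y ∈ {5}
  x = 8: [0↦4, 1↦1, 2↦7, 3↦6, 4↦4, 5↦7, 6↦10, 7↦8, 8↦7, 9↦2, 10↦10]  zeros at y ∈ ∅
  x = 9: [0↦2, 1↦5, 2↦2, 3↦10, 4↦2, 5↦6, 6↦6, 7↦8, 8↦7, 9↦9, 10↦9]  zeros at y ∈ ∅
  x = 10: [0↦0, 1↦5, 2↦0, 3↦2, 4↦6, 5↦7, 6↦0, 7↦2, 8↦8, 9↦2, 10↦1]  zeros at y ∈ {0, 2, 6}
Collecting zeros: affine points = {(0, 1), (0, 2), (0, 7), (1, 1), (1, 5), (1, 6), (2, 4), (3, 1), (3, 5), (3, 10), (4, 2), (4, 3), (7, 5), (10, 0), (10, 2), (10, 6)}.
Total count |C(F_11)_aff| = 16.


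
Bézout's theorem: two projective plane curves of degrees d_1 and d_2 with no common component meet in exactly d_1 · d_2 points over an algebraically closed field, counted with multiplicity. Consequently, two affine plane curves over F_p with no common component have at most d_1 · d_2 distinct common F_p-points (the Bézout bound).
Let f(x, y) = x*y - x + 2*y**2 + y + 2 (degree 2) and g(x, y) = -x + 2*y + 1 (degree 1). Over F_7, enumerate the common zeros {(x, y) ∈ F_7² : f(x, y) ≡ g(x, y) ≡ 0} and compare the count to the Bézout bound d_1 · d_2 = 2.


Common zeros: ∅; count = 0; Bézout bound = 2.

deg(f) = 2, deg(g) = 1, so Bézout bound = 2.
Scan x ∈ F_7. For each x, list the y ∈ F_7 with f(x, y) ≡ 0 and those with g(x, y) ≡ 0 (mod 7); the common zeros in that column are the intersection.
  x = 0: f ≡ 0 at y ∈ ∅; g ≡ 0 at y ∈ {3}; common: ∅.
  x = 1: f ≡ 0 at y ∈ ∅; g ≡ 0 at y ∈ {0}; common: ∅.
  x = 2: f ≡ 0 at y ∈ {0, 2}; g ≡ 0 at y ∈ {4}; common: ∅.
  x = 3: f ≡ 0 at y ∈ ∅; g ≡ 0 at y ∈ {1}; common: ∅.
  x = 4: f ≡ 0 at y ∈ ∅; g ≡ 0 at y ∈ {5}; common: ∅.
  x = 5: f ≡ 0 at y ∈ {5, 6}; g ≡ 0 at y ∈ {2}; common: ∅.
  x = 6: f ≡ 0 at y ∈ {3, 4}; g ≡ 0 at y ∈ {6}; common: ∅.
Collecting: common zeros = ∅, so the count is 0.
Comparison with the Bézout bound: 0 ≤ 2 = deg(f)·deg(g), as expected for curves with no common component (the affine F_7-count falls short of the bound because intersections may lie at infinity, over extension fields, or carry multiplicity).


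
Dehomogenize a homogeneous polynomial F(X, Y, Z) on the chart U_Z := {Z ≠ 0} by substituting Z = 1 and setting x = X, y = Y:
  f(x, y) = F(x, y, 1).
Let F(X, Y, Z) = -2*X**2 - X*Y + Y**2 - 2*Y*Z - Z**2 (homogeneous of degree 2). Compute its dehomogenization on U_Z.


f(x, y) = -2*x**2 - x*y + y**2 - 2*y - 1

On U_Z we set Z = 1. Each monomial c·X^i·Y^j·Z^k in F becomes c·x^i·y^j·1^k = c·x^i·y^j.
Substituting Z = 1: F(X, Y, 1) = -2*x**2 - x*y + y**2 - 2*y - 1.
Note: deg(f) ≤ deg(F) = 2; strict inequality happens when F is divisible by Z (lost terms).


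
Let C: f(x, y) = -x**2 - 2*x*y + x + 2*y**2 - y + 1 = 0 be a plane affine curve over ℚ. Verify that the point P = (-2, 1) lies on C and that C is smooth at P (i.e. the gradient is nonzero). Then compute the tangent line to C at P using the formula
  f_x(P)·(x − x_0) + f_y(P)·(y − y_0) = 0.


Tangent line at P: 3*x + 7*y - 1 = 0.

Step 1: f(-2, 1) = 0, so P lies on C.
Step 2: partial derivatives
  f_x(x, y) = -2*x - 2*y + 1, f_y(x, y) = -2*x + 4*y - 1.
  f_x(P) = 3, f_y(P) = 7 (gradient nonzero, so P is smooth).
Step 3: tangent line at P: 3·(x − -2) + 7·(y − 1) = 0.
Expanding: 3*x + 7*y - 1 = 0.


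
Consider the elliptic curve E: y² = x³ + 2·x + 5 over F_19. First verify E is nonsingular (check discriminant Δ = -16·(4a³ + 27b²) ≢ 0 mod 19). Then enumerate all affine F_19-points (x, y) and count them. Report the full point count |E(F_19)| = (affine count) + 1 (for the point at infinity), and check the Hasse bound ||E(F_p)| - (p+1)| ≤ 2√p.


Affine points = {(0, 9), (0, 10), (2, 6), (2, 13), (3, 0), (4, 1), (4, 18), (5, 8), (5, 11), (6, 9), (6, 10), (7, 1), (7, 18), (8, 1), (8, 18), (9, 7), (9, 12), (11, 3), (11, 16), (12, 3), (12, 16), (13, 9), (13, 10), (15, 3), (15, 16)}; affine count = 25; |E(F_19)| = 26.

Discriminant check: Δ ∝ 4a³ + 27b² = 4·2³ + 27·5² = 4·8 + 27·25 ≡ 4 (mod 19). Nonzero ⇒ E is nonsingular.
For each x ∈ F_19, compute rhs = x³ + 2·x + 5 mod 19, then count y ∈ F_19 with y² ≡ rhs.
  x = 0: rhs = 5, matching y values: 9, 10 (2 points).
  x = 1: rhs = 8, matching y values: none (0 points).
  x = 2: rhs = 17, matching y values: 6, 13 (2 points).
  x = 3: rhs = 0, matching y values: 0 (1 points).
  x = 4: rhs = 1, matching y values: 1, 18 (2 points).
  x = 5: rhs = 7, matching y values: 8, 11 (2 points).
  x = 6: rhs = 5, matching y values: 9, 10 (2 points).
  x = 7: rhs = 1, matching y values: 1, 18 (2 points).
  x = 8: rhs = 1, matching y values: 1, 18 (2 points).
  x = 9: rhs = 11, matching y values: 7, 12 (2 points).
  x = 10: rhs = 18, matching y values: none (0 points).
  x = 11: rhs = 9, matching y values: 3, 16 (2 points).
  x = 12: rhs = 9, matching y values: 3, 16 (2 points).
  x = 13: rhs = 5, matching y values: 9, 10 (2 points).
  x = 14: rhs = 3, matching y values: none (0 points).
  x = 15: rhs = 9, matching y values: 3, 16 (2 points).
  x = 16: rhs = 10, matching y values: none (0 points).
  x = 17: rhs = 12, matching y values: none (0 points).
  x = 18: rhs = 2, matching y values: none (0 points).
Total affine count: 25.
Full point count |E(F_19)| = 25 + 1 = 26.
Hasse bound: |26 − (19+1)| = |6| = 6 ≤ 2√19 ≈ 8.7178 ✓.


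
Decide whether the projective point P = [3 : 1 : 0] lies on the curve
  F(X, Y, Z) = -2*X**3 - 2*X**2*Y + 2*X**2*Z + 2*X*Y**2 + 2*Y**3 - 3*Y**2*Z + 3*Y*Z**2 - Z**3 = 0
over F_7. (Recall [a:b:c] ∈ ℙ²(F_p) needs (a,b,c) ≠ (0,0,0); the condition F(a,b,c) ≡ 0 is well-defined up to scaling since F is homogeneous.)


F(3,1,0) ≡ 6 (mod 7); P is NOT on the curve.

Evaluate F(3, 1, 0) term-by-term (mod 7).
  -2*X**3 ↦ -2·27·1·1 = -54
  -2*X**2*Y ↦ -2·9·1·1 = -18
  2*X**2*Z ↦ 2·9·1·0 = 0
  2*X*Y**2 ↦ 2·3·1·1 = 6
  2*Y**3 ↦ 2·1·1·1 = 2
  -3*Y**2*Z ↦ -3·1·1·0 = 0
  3*Y*Z**2 ↦ 3·1·1·0 = 0
  -Z**3 ↦ -1·1·1·0 = 0
Sum: F(3, 1, 0) = (-54) + (-18) + (0) + (6) + (2) + (0) + (0) + (0) = -64.
Reducing mod 7: -64 ≡ 6 (mod 7).
Since F(a, b, c) ≡ 6 ≠ 0 (mod 7), P does NOT lie on the curve.


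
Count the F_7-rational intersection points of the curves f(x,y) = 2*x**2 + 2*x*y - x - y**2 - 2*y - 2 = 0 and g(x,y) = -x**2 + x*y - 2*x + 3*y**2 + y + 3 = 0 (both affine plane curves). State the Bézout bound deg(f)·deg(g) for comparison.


Common zeros: {(4, 3)}; count = 1; Bézout bound = 4.

deg(f) = 2, deg(g) = 2, so Bézout bound = 4.
Scan x ∈ F_7. For each x, list the y ∈ F_7 with f(x, y) ≡ 0 and those with g(x, y) ≡ 0 (mod 7); the common zeros in that column are the intersection.
  x = 0: f ≡ 0 at y ∈ ∅; g ≡ 0 at y ∈ {1}; common: ∅.
  x = 1: f ≡ 0 at y ∈ ∅; g ≡ 0 at y ∈ {0, 4}; common: ∅.
  x = 2: f ≡ 0 at y ∈ ∅; g ≡ 0 at y ∈ ∅; common: ∅.
  x = 3: f ≡ 0 at y ∈ ∅; g ≡ 0 at y ∈ ∅; common: ∅.
  x = 4: f ≡ 0 at y ∈ {3}; g ≡ 0 at y ∈ {0, 3}; common: {3}.
  x = 5: f ≡ 0 at y ∈ ∅; g ≡ 0 at y ∈ {6}; common: ∅.
  x = 6: f ≡ 0 at y ∈ ∅; g ≡ 0 at y ∈ {1, 6}; common: ∅.
Collecting: common zeros = {(4, 3)}, so the count is 1.
Comparison with the Bézout bound: 1 ≤ 4 = deg(f)·deg(g), as expected for curves with no common component (the affine F_7-count falls short of the bound because intersections may lie at infinity, over extension fields, or carry multiplicity).


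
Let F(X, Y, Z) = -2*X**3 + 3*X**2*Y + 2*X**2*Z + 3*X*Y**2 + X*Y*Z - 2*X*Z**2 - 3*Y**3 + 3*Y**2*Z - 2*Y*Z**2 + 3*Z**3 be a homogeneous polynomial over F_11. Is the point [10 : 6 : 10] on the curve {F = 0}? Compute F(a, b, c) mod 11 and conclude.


F(10,6,10) ≡ 5 (mod 11); P is NOT on the curve.

Evaluate F(10, 6, 10) term-by-term (mod 11).
  -2*X**3 ↦ -2·1000·1·1 = -2000
  3*X**2*Y ↦ 3·100·6·1 = 1800
  2*X**2*Z ↦ 2·100·1·10 = 2000
  3*X*Y**2 ↦ 3·10·36·1 = 1080
  X*Y*Z ↦ 1·10·6·10 = 600
  -2*X*Z**2 ↦ -2·10·1·100 = -2000
  -3*Y**3 ↦ -3·1·216·1 = -648
  3*Y**2*Z ↦ 3·1·36·10 = 1080
  -2*Y*Z**2 ↦ -2·1·6·100 = -1200
  3*Z**3 ↦ 3·1·1·1000 = 3000
Sum: F(10, 6, 10) = (-2000) + (1800) + (2000) + (1080) + (600) + (-2000) + (-648) + (1080) + (-1200) + (3000) = 3712.
Reducing mod 11: 3712 ≡ 5 (mod 11).
Since F(a, b, c) ≡ 5 ≠ 0 (mod 11), P does NOT lie on the curve.


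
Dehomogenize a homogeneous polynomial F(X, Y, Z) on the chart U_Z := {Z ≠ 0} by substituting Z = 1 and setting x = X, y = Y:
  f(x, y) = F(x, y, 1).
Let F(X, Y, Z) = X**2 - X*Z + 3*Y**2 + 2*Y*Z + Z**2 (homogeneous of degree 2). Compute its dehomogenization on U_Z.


f(x, y) = x**2 - x + 3*y**2 + 2*y + 1

On U_Z we set Z = 1. Each monomial c·X^i·Y^j·Z^k in F becomes c·x^i·y^j·1^k = c·x^i·y^j.
Substituting Z = 1: F(X, Y, 1) = x**2 - x + 3*y**2 + 2*y + 1.
Note: deg(f) ≤ deg(F) = 2; strict inequality happens when F is divisible by Z (lost terms).
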